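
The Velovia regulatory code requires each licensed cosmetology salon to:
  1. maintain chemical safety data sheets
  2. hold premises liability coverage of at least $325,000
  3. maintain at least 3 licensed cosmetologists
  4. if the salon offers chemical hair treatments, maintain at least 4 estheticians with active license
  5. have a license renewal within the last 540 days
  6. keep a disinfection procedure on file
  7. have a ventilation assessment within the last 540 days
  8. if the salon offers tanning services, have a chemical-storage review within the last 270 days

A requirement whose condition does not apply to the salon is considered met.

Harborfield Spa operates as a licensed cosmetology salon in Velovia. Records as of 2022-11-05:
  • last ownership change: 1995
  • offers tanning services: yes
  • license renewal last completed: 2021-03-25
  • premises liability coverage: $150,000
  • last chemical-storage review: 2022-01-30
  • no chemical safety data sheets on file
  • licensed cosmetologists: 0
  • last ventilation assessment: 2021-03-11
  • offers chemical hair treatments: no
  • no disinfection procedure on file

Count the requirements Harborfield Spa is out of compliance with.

1. chemical safety data sheets absent → not met
2. premises liability coverage $150,000 < $325,000 → not met
3. licensed cosmetologists 0 < 3 → not met
4. condition 'offers chemical hair treatments' does not hold → requirement n/a → met
5. license renewal 590 days ago vs limit 540 → not met
6. disinfection procedure absent → not met
7. ventilation assessment 604 days ago vs limit 540 → not met
8. condition 'offers tanning services' holds; chemical-storage review 279 days ago vs limit 270 → not met
Not met: 7 of 8

7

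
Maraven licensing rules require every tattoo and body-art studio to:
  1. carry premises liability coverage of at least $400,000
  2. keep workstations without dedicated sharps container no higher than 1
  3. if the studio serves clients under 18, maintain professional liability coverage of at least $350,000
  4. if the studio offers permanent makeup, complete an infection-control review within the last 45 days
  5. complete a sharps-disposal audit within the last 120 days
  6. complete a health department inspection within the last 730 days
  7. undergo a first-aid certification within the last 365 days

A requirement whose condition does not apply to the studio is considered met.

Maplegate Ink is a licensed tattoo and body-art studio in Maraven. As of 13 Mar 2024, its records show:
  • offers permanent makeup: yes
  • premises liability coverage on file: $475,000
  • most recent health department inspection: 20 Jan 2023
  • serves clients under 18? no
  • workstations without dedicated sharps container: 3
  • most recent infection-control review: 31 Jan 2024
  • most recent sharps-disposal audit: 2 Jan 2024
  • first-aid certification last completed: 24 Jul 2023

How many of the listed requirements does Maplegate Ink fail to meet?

1

1. premises liability coverage $475,000 ≥ $400,000 → met
2. workstations without dedicated sharps container 3 > 1 → not met
3. condition 'serves clients under 18' does not hold → requirement n/a → met
4. condition 'offers permanent makeup' holds; infection-control review 42 days ago vs limit 45 → met
5. sharps-disposal audit 71 days ago vs limit 120 → met
6. health department inspection 418 days ago vs limit 730 → met
7. first-aid certification 233 days ago vs limit 365 → met
Not met: 1 of 7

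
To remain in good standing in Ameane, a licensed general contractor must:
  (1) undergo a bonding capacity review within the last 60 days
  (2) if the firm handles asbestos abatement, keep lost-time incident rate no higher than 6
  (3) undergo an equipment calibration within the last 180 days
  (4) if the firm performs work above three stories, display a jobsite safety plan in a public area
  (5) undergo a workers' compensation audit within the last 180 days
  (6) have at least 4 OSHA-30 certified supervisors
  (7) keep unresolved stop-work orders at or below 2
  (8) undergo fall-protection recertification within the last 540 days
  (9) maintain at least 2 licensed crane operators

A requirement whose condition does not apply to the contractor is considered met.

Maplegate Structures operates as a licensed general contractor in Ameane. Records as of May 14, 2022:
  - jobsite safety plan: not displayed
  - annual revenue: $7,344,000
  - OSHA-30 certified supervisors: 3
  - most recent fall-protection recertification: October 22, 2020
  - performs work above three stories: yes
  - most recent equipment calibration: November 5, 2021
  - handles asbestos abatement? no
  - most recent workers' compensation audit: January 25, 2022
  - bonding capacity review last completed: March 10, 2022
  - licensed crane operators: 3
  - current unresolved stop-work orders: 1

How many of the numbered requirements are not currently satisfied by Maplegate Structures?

1. bonding capacity review 65 days ago vs limit 60 → not met
2. condition 'handles asbestos abatement' does not hold → requirement n/a → met
3. equipment calibration 190 days ago vs limit 180 → not met
4. condition 'performs work above three stories' holds; jobsite safety plan absent → not met
5. workers' compensation audit 109 days ago vs limit 180 → met
6. OSHA-30 certified supervisors 3 < 4 → not met
7. unresolved stop-work orders 1 ≤ 2 → met
8. fall-protection recertification 569 days ago vs limit 540 → not met
9. licensed crane operators 3 ≥ 2 → met
Not met: 5 of 9

5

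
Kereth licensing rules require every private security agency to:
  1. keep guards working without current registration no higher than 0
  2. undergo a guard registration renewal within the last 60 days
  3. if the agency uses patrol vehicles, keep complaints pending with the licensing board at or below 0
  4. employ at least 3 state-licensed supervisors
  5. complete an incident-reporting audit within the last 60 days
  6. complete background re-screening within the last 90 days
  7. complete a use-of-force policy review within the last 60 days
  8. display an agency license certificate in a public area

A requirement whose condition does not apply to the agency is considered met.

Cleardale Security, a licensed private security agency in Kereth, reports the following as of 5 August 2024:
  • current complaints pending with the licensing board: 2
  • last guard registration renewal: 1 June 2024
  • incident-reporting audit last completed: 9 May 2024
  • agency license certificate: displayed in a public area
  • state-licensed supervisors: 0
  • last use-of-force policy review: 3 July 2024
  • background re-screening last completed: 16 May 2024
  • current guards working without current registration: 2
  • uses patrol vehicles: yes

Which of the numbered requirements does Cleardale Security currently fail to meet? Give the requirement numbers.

1, 2, 3, 4, 5

1. guards working without current registration 2 > 0 → not met
2. guard registration renewal 65 days ago vs limit 60 → not met
3. condition 'uses patrol vehicles' holds; complaints pending with the licensing board 2 > 0 → not met
4. state-licensed supervisors 0 < 3 → not met
5. incident-reporting audit 88 days ago vs limit 60 → not met
6. background re-screening 81 days ago vs limit 90 → met
7. use-of-force policy review 33 days ago vs limit 60 → met
8. agency license certificate present → met
Not met: 1, 2, 3, 4, 5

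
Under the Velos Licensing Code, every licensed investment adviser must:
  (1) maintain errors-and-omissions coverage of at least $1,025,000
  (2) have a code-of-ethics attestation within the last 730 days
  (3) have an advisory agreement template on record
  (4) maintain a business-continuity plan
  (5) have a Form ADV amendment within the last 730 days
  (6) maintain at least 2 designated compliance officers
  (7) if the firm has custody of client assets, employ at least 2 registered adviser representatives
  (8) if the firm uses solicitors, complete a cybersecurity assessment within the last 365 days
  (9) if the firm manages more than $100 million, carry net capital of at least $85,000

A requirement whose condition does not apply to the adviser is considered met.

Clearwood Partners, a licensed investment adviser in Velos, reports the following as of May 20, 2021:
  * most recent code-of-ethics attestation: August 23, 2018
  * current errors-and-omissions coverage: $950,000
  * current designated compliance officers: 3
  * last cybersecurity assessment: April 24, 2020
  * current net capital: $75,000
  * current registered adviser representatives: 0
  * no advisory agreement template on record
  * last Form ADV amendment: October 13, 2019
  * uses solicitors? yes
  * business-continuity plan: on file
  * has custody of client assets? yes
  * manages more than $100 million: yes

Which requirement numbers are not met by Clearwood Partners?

1. errors-and-omissions coverage $950,000 < $1,025,000 → not met
2. code-of-ethics attestation 1001 days ago vs limit 730 → not met
3. advisory agreement template absent → not met
4. business-continuity plan present → met
5. Form ADV amendment 585 days ago vs limit 730 → met
6. designated compliance officers 3 ≥ 2 → met
7. condition 'has custody of client assets' holds; registered adviser representatives 0 < 2 → not met
8. condition 'uses solicitors' holds; cybersecurity assessment 391 days ago vs limit 365 → not met
9. condition 'manages more than $100 million' holds; net capital $75,000 < $85,000 → not met
Not met: 1, 2, 3, 7, 8, 9

1, 2, 3, 7, 8, 9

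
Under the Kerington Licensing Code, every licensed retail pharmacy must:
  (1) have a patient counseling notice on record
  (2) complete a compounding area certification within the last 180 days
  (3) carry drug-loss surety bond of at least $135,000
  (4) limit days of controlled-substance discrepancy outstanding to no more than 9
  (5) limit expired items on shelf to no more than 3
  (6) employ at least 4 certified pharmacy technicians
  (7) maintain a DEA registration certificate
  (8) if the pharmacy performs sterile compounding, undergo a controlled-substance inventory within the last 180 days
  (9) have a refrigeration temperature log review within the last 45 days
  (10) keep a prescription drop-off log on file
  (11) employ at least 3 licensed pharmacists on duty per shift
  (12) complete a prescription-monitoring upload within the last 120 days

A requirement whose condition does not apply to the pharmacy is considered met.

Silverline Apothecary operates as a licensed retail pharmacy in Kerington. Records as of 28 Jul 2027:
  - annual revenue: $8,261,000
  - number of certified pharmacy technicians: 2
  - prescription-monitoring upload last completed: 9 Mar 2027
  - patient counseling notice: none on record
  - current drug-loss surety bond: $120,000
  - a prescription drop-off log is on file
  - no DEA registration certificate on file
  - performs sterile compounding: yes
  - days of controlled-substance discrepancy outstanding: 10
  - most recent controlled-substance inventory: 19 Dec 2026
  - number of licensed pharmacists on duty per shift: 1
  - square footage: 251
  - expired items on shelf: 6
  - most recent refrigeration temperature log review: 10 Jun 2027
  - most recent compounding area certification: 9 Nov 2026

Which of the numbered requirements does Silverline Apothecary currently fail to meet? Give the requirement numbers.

1, 2, 3, 4, 5, 6, 7, 8, 9, 11, 12

1. patient counseling notice absent → not met
2. compounding area certification 261 days ago vs limit 180 → not met
3. drug-loss surety bond $120,000 < $135,000 → not met
4. days of controlled-substance discrepancy outstanding 10 > 9 → not met
5. expired items on shelf 6 > 3 → not met
6. certified pharmacy technicians 2 < 4 → not met
7. DEA registration certificate absent → not met
8. condition 'performs sterile compounding' holds; controlled-substance inventory 221 days ago vs limit 180 → not met
9. refrigeration temperature log review 48 days ago vs limit 45 → not met
10. prescription drop-off log present → met
11. licensed pharmacists on duty per shift 1 < 3 → not met
12. prescription-monitoring upload 141 days ago vs limit 120 → not met
Not met: 1, 2, 3, 4, 5, 6, 7, 8, 9, 11, 12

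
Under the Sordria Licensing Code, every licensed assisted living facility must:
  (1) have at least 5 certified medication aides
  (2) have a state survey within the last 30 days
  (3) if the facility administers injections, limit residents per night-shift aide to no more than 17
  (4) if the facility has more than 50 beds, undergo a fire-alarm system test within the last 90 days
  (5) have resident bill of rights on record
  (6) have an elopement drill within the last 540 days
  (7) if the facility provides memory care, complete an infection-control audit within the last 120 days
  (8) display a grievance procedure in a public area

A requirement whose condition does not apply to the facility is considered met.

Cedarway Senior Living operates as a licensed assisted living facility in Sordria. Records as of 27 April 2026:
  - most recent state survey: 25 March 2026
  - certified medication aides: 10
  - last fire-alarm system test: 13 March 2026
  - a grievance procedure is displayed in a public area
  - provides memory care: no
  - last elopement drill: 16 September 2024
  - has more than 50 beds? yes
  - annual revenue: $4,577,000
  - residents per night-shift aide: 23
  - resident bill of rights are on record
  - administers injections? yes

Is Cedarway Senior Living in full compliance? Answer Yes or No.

No

1. certified medication aides 10 ≥ 5 → met
2. state survey 33 days ago vs limit 30 → not met
3. condition 'administers injections' holds; residents per night-shift aide 23 > 17 → not met
4. condition 'has more than 50 beds' holds; fire-alarm system test 45 days ago vs limit 90 → met
5. resident bill of rights present → met
6. elopement drill 588 days ago vs limit 540 → not met
7. condition 'provides memory care' does not hold → requirement n/a → met
8. grievance procedure present → met
Not met: 2, 3, 6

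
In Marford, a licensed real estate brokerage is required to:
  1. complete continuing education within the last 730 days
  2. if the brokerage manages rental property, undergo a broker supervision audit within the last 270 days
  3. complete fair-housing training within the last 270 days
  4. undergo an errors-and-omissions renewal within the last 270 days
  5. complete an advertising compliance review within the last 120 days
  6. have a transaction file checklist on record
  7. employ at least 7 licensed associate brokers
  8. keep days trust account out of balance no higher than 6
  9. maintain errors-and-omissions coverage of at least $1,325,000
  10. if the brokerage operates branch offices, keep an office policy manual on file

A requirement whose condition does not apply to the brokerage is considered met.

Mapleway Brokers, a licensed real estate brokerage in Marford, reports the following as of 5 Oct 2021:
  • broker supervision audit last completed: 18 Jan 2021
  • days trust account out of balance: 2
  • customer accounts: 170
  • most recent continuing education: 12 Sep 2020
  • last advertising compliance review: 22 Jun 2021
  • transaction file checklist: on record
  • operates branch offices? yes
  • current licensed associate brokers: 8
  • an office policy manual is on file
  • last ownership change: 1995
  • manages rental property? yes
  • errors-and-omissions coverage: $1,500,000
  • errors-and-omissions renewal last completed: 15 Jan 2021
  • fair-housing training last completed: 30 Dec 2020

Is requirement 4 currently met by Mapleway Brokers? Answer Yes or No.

Yes

4. errors-and-omissions renewal 263 days ago vs limit 270 → met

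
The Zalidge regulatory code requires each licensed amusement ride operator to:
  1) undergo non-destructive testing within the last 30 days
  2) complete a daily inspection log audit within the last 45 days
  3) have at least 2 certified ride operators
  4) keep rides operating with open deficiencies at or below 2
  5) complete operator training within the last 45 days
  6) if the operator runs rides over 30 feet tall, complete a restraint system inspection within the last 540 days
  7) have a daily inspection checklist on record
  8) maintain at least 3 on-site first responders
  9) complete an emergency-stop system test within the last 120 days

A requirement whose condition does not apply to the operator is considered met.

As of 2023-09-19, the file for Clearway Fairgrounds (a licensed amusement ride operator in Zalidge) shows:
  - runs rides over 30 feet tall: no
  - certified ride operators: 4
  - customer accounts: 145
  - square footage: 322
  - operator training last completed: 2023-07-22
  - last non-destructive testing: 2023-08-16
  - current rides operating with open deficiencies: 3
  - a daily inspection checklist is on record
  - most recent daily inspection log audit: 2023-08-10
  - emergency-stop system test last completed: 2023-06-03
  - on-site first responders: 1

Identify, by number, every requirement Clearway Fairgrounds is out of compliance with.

1, 4, 5, 8

1. non-destructive testing 34 days ago vs limit 30 → not met
2. daily inspection log audit 40 days ago vs limit 45 → met
3. certified ride operators 4 ≥ 2 → met
4. rides operating with open deficiencies 3 > 2 → not met
5. operator training 59 days ago vs limit 45 → not met
6. condition 'runs rides over 30 feet tall' does not hold → requirement n/a → met
7. daily inspection checklist present → met
8. on-site first responders 1 < 3 → not met
9. emergency-stop system test 108 days ago vs limit 120 → met
Not met: 1, 4, 5, 8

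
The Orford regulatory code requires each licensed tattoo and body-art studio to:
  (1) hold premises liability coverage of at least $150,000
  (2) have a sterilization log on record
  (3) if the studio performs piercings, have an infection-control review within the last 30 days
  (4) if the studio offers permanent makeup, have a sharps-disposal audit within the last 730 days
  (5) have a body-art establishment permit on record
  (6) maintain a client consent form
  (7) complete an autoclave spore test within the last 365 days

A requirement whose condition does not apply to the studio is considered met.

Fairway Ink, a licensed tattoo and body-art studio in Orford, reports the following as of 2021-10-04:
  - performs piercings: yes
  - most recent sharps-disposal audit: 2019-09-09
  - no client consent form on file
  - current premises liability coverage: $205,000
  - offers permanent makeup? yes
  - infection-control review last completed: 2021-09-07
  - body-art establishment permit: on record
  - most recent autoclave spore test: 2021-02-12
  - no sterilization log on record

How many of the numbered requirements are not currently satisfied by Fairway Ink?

3

1. premises liability coverage $205,000 ≥ $150,000 → met
2. sterilization log absent → not met
3. condition 'performs piercings' holds; infection-control review 27 days ago vs limit 30 → met
4. condition 'offers permanent makeup' holds; sharps-disposal audit 756 days ago vs limit 730 → not met
5. body-art establishment permit present → met
6. client consent form absent → not met
7. autoclave spore test 234 days ago vs limit 365 → met
Not met: 3 of 7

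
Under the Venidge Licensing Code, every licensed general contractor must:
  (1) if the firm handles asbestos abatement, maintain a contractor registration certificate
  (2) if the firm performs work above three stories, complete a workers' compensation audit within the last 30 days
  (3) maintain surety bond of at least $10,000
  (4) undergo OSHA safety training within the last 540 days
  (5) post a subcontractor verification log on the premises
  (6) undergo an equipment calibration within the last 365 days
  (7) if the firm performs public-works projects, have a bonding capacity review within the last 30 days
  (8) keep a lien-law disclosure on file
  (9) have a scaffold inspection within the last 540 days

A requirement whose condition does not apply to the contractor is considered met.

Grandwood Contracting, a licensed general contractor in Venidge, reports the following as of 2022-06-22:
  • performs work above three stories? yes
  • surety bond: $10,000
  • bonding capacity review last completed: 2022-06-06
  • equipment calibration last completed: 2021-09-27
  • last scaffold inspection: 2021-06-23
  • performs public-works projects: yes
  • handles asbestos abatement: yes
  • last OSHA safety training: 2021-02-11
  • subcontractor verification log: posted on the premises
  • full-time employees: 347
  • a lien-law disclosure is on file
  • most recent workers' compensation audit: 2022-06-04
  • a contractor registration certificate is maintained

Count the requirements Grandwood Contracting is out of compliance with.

1. condition 'handles asbestos abatement' holds; contractor registration certificate present → met
2. condition 'performs work above three stories' holds; workers' compensation audit 18 days ago vs limit 30 → met
3. surety bond $10,000 ≥ $10,000 → met
4. OSHA safety training 496 days ago vs limit 540 → met
5. subcontractor verification log present → met
6. equipment calibration 268 days ago vs limit 365 → met
7. condition 'performs public-works projects' holds; bonding capacity review 16 days ago vs limit 30 → met
8. lien-law disclosure present → met
9. scaffold inspection 364 days ago vs limit 540 → met
Not met: 0 of 9

0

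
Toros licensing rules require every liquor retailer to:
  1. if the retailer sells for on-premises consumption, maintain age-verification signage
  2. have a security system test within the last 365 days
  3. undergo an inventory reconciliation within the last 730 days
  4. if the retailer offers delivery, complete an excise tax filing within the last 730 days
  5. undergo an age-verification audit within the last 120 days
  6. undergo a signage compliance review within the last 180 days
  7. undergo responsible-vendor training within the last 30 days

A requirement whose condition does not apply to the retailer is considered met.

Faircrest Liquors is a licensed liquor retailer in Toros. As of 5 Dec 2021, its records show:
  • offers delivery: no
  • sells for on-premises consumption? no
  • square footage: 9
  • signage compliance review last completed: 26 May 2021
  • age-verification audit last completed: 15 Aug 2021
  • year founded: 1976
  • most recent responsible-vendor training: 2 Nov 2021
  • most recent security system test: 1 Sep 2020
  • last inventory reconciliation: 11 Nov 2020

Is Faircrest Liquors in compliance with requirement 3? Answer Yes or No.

3. inventory reconciliation 389 days ago vs limit 730 → met

Yes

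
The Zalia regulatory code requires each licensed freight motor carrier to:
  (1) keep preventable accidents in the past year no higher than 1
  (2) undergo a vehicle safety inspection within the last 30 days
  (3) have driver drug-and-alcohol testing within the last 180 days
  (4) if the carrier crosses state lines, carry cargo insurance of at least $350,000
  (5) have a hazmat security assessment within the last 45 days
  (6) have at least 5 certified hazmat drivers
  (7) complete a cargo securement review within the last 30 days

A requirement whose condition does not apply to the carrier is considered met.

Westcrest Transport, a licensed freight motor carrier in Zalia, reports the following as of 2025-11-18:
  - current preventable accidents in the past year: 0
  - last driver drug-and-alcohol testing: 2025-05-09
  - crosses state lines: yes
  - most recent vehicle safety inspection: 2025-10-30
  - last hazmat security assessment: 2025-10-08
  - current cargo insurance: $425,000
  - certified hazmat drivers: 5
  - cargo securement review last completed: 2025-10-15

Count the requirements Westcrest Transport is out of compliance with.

2

1. preventable accidents in the past year 0 ≤ 1 → met
2. vehicle safety inspection 19 days ago vs limit 30 → met
3. driver drug-and-alcohol testing 193 days ago vs limit 180 → not met
4. condition 'crosses state lines' holds; cargo insurance $425,000 ≥ $350,000 → met
5. hazmat security assessment 41 days ago vs limit 45 → met
6. certified hazmat drivers 5 ≥ 5 → met
7. cargo securement review 34 days ago vs limit 30 → not met
Not met: 2 of 7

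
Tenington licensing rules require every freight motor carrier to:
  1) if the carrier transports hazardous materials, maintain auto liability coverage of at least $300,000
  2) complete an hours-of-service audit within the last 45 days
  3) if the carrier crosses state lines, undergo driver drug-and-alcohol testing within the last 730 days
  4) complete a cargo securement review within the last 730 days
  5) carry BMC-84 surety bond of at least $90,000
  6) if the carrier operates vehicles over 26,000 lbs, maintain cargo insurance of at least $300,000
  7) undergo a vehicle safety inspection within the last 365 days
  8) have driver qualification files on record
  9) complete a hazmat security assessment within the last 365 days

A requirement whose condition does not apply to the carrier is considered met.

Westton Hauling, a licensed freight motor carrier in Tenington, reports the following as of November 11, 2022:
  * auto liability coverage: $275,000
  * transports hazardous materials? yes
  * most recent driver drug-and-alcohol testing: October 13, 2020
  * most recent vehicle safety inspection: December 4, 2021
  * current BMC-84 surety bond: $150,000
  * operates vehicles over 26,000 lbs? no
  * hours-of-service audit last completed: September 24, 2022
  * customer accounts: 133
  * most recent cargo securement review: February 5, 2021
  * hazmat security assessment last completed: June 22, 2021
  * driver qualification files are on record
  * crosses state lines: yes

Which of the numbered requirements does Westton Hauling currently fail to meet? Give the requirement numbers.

1, 2, 3, 9

1. condition 'transports hazardous materials' holds; auto liability coverage $275,000 < $300,000 → not met
2. hours-of-service audit 48 days ago vs limit 45 → not met
3. condition 'crosses state lines' holds; driver drug-and-alcohol testing 759 days ago vs limit 730 → not met
4. cargo securement review 644 days ago vs limit 730 → met
5. BMC-84 surety bond $150,000 ≥ $90,000 → met
6. condition 'operates vehicles over 26,000 lbs' does not hold → requirement n/a → met
7. vehicle safety inspection 342 days ago vs limit 365 → met
8. driver qualification files present → met
9. hazmat security assessment 507 days ago vs limit 365 → not met
Not met: 1, 2, 3, 9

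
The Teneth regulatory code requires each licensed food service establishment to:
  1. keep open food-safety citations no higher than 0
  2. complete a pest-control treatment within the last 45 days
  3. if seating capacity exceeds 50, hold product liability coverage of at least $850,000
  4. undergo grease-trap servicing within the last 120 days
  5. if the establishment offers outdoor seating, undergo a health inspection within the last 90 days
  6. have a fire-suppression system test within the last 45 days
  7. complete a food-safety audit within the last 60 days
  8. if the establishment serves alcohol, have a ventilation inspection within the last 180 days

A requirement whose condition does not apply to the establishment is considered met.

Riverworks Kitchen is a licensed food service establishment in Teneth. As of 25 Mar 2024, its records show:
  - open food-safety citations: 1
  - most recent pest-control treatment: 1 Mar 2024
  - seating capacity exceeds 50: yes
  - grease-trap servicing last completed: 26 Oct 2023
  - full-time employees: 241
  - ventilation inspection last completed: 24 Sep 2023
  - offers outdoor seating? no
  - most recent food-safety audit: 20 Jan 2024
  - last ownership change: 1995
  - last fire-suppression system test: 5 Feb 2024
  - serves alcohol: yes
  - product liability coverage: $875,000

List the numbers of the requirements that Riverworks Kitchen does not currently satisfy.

1. open food-safety citations 1 > 0 → not met
2. pest-control treatment 24 days ago vs limit 45 → met
3. condition 'seating capacity exceeds 50' holds; product liability coverage $875,000 ≥ $850,000 → met
4. grease-trap servicing 151 days ago vs limit 120 → not met
5. condition 'offers outdoor seating' does not hold → requirement n/a → met
6. fire-suppression system test 49 days ago vs limit 45 → not met
7. food-safety audit 65 days ago vs limit 60 → not met
8. condition 'serves alcohol' holds; ventilation inspection 183 days ago vs limit 180 → not met
Not met: 1, 4, 6, 7, 8

1, 4, 6, 7, 8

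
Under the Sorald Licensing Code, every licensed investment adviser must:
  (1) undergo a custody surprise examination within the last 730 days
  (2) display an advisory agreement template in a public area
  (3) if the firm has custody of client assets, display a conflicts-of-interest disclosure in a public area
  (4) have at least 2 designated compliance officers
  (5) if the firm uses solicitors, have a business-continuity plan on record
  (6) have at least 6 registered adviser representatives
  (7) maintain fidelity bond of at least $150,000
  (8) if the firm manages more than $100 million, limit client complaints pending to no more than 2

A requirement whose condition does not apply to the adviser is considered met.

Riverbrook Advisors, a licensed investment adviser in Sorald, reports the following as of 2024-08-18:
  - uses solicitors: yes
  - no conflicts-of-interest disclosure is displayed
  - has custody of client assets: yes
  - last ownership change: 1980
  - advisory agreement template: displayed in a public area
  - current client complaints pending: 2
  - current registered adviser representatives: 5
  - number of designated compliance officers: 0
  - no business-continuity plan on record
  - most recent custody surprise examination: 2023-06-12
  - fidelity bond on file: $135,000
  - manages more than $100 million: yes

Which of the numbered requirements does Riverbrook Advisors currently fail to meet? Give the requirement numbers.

3, 4, 5, 6, 7

1. custody surprise examination 433 days ago vs limit 730 → met
2. advisory agreement template present → met
3. condition 'has custody of client assets' holds; conflicts-of-interest disclosure absent → not met
4. designated compliance officers 0 < 2 → not met
5. condition 'uses solicitors' holds; business-continuity plan absent → not met
6. registered adviser representatives 5 < 6 → not met
7. fidelity bond $135,000 < $150,000 → not met
8. condition 'manages more than $100 million' holds; client complaints pending 2 ≤ 2 → met
Not met: 3, 4, 5, 6, 7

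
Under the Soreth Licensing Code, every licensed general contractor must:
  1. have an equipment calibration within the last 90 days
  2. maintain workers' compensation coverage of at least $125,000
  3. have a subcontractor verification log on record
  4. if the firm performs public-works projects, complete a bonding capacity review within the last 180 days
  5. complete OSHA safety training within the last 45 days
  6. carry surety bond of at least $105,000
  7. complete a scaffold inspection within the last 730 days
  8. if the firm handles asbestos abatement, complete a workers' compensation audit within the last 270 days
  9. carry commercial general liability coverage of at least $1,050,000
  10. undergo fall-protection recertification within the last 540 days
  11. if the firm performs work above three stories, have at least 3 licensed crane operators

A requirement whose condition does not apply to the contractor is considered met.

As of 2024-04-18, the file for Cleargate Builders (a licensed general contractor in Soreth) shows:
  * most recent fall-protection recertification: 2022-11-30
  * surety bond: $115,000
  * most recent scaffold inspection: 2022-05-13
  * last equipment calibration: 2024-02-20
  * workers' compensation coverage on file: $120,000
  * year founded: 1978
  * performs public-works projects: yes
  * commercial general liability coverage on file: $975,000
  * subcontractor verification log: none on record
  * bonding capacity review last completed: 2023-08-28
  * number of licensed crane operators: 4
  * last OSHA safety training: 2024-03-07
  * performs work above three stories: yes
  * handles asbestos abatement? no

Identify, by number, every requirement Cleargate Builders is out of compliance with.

1. equipment calibration 58 days ago vs limit 90 → met
2. workers' compensation coverage $120,000 < $125,000 → not met
3. subcontractor verification log absent → not met
4. condition 'performs public-works projects' holds; bonding capacity review 234 days ago vs limit 180 → not met
5. OSHA safety training 42 days ago vs limit 45 → met
6. surety bond $115,000 ≥ $105,000 → met
7. scaffold inspection 706 days ago vs limit 730 → met
8. condition 'handles asbestos abatement' does not hold → requirement n/a → met
9. commercial general liability coverage $975,000 < $1,050,000 → not met
10. fall-protection recertification 505 days ago vs limit 540 → met
11. condition 'performs work above three stories' holds; licensed crane operators 4 ≥ 3 → met
Not met: 2, 3, 4, 9

2, 3, 4, 9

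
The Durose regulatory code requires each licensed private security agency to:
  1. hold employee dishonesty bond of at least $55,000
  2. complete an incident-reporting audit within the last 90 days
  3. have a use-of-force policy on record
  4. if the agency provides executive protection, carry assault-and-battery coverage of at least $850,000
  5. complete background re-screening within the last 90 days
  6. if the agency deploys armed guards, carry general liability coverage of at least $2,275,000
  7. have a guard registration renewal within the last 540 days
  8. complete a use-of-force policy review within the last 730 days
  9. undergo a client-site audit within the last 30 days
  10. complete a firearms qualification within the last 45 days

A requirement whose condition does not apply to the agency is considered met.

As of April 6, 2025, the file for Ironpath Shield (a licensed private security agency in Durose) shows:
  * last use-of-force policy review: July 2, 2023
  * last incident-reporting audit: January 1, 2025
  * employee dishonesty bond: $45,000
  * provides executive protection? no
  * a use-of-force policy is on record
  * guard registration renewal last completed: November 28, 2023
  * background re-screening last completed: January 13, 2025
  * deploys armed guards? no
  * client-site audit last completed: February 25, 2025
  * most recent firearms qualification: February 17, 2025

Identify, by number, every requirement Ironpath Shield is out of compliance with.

1. employee dishonesty bond $45,000 < $55,000 → not met
2. incident-reporting audit 95 days ago vs limit 90 → not met
3. use-of-force policy present → met
4. condition 'provides executive protection' does not hold → requirement n/a → met
5. background re-screening 83 days ago vs limit 90 → met
6. condition 'deploys armed guards' does not hold → requirement n/a → met
7. guard registration renewal 495 days ago vs limit 540 → met
8. use-of-force policy review 644 days ago vs limit 730 → met
9. client-site audit 40 days ago vs limit 30 → not met
10. firearms qualification 48 days ago vs limit 45 → not met
Not met: 1, 2, 9, 10

1, 2, 9, 10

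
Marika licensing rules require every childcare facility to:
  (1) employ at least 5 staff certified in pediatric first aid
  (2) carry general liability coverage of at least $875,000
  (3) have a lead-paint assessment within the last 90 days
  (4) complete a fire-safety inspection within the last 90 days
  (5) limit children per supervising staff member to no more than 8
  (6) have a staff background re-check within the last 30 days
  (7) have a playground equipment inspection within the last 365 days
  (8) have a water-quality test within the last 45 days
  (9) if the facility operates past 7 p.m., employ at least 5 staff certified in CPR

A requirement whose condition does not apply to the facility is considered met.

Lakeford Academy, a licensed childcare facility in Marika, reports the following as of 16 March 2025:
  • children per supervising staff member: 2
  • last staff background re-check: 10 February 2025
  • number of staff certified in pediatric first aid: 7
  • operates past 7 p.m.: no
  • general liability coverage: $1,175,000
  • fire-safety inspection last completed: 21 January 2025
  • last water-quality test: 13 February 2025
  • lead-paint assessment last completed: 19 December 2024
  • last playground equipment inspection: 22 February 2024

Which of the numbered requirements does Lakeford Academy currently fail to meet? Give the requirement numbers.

1. staff certified in pediatric first aid 7 ≥ 5 → met
2. general liability coverage $1,175,000 ≥ $875,000 → met
3. lead-paint assessment 87 days ago vs limit 90 → met
4. fire-safety inspection 54 days ago vs limit 90 → met
5. children per supervising staff member 2 ≤ 8 → met
6. staff background re-check 34 days ago vs limit 30 → not met
7. playground equipment inspection 388 days ago vs limit 365 → not met
8. water-quality test 31 days ago vs limit 45 → met
9. condition 'operates past 7 p.m.' does not hold → requirement n/a → met
Not met: 6, 7

6, 7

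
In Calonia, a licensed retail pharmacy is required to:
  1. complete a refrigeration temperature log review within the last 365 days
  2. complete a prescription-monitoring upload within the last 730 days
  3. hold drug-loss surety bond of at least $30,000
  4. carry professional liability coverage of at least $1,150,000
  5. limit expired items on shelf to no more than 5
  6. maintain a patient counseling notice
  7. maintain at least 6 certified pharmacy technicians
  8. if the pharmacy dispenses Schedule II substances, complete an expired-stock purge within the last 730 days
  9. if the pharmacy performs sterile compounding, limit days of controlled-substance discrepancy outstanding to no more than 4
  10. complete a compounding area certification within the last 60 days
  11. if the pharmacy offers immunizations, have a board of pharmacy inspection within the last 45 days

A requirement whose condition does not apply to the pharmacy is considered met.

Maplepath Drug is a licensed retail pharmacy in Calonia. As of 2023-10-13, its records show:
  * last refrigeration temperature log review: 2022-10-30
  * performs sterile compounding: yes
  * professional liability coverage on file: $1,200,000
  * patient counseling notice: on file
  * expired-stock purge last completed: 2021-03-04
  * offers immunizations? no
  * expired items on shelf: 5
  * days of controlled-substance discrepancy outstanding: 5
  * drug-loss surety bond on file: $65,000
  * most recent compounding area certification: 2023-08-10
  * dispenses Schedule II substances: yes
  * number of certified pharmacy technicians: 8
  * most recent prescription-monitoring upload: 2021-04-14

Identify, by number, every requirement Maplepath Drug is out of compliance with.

2, 8, 9, 10

1. refrigeration temperature log review 348 days ago vs limit 365 → met
2. prescription-monitoring upload 912 days ago vs limit 730 → not met
3. drug-loss surety bond $65,000 ≥ $30,000 → met
4. professional liability coverage $1,200,000 ≥ $1,150,000 → met
5. expired items on shelf 5 ≤ 5 → met
6. patient counseling notice present → met
7. certified pharmacy technicians 8 ≥ 6 → met
8. condition 'dispenses Schedule II substances' holds; expired-stock purge 953 days ago vs limit 730 → not met
9. condition 'performs sterile compounding' holds; days of controlled-substance discrepancy outstanding 5 > 4 → not met
10. compounding area certification 64 days ago vs limit 60 → not met
11. condition 'offers immunizations' does not hold → requirement n/a → met
Not met: 2, 8, 9, 10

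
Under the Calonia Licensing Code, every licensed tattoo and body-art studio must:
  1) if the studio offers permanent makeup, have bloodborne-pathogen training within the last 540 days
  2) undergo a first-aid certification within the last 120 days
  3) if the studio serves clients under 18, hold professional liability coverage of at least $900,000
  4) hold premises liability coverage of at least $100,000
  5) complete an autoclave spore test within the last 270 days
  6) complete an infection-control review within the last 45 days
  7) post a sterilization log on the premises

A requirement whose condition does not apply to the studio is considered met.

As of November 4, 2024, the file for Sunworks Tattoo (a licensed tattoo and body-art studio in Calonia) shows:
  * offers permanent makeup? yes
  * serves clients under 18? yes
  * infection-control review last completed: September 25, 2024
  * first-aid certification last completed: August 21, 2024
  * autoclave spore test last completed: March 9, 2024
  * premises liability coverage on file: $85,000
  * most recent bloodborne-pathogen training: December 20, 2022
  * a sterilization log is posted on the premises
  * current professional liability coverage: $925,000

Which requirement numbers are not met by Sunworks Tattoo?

1, 4

1. condition 'offers permanent makeup' holds; bloodborne-pathogen training 685 days ago vs limit 540 → not met
2. first-aid certification 75 days ago vs limit 120 → met
3. condition 'serves clients under 18' holds; professional liability coverage $925,000 ≥ $900,000 → met
4. premises liability coverage $85,000 < $100,000 → not met
5. autoclave spore test 240 days ago vs limit 270 → met
6. infection-control review 40 days ago vs limit 45 → met
7. sterilization log present → met
Not met: 1, 4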